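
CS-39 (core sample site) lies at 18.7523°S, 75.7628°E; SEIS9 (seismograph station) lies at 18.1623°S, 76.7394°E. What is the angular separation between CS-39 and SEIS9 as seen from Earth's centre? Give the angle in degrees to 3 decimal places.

Δφ = 0.5900°,  Δλ = 0.9766°
a = sin²(Δφ/2) + cos φ₁ cos φ₂ sin²(Δλ/2) = 0.000092
c = 2·arcsin(√a) = 0.019169 rad = 1.0983°

1.098°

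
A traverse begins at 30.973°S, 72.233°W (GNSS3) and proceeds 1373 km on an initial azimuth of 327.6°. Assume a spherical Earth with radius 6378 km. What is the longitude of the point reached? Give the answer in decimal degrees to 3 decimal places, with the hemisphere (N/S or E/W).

79.246°W

δ = d/R = 1373/6378 = 0.215271 rad
φ₂ = arcsin(sin φ₁ cos δ + cos φ₁ sin δ cos θ)
   = arcsin(-0.51463·0.97692 + 0.85741·0.21361·0.84433) = -20.37200°
λ₂ = λ₁ + atan2(sin θ sin δ cos φ₁, cos δ − sin φ₁ sin φ₂) = -79.24609°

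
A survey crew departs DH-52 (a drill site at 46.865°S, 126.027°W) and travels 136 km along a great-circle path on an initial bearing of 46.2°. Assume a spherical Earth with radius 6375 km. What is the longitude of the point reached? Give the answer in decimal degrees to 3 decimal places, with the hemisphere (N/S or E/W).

δ = d/R = 136/6375 = 0.021333 rad
φ₂ = arcsin(sin φ₁ cos δ + cos φ₁ sin δ cos θ)
   = arcsin(-0.72974·0.99977 + 0.68372·0.02133·0.69214) = -46.01188°
λ₂ = λ₁ + atan2(sin θ sin δ cos φ₁, cos δ − sin φ₁ sin φ₂) = -124.75672°

124.757°W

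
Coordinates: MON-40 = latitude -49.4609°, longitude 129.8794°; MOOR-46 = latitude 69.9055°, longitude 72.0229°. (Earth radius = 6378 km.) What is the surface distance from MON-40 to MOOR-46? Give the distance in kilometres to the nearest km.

14082 km

Δφ = 119.3664°,  Δλ = -57.8565°
a = sin²(Δφ/2) + cos φ₁ cos φ₂ sin²(Δλ/2) = 0.797446
c = 2·arcsin(√a) = 2.207928 rad = 126.5049°
d = R·c = 6378 × 2.207928 = 14082.2 km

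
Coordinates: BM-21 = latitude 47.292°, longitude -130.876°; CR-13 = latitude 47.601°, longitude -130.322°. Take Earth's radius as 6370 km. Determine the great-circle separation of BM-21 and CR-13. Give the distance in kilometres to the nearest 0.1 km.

Δφ = 0.3090°,  Δλ = 0.5540°
a = sin²(Δφ/2) + cos φ₁ cos φ₂ sin²(Δλ/2) = 0.000018
c = 2·arcsin(√a) = 0.008476 rad = 0.4856°
d = R·c = 6370 × 0.008476 = 54.0 km

54.0 km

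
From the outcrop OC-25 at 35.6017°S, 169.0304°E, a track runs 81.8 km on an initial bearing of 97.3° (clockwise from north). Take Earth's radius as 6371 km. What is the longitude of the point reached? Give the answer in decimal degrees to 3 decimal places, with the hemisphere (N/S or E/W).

169.929°E

δ = d/R = 81.8/6371 = 0.012839 rad
φ₂ = arcsin(sin φ₁ cos δ + cos φ₁ sin δ cos θ)
   = arcsin(-0.58215·0.99992 + 0.81308·0.01284·-0.12706) = -35.69184°
λ₂ = λ₁ + atan2(sin θ sin δ cos φ₁, cos δ − sin φ₁ sin φ₂) = 169.92885°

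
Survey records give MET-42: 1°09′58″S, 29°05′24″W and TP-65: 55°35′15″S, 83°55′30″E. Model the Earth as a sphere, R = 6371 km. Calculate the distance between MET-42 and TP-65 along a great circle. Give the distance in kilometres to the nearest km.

MET-42: φ = -1.16611°, λ = -29.09000°
TP-65: φ = -55.58750°, λ = +83.92500°
Δφ = -54.4214°,  Δλ = 113.0150°
a = sin²(Δφ/2) + cos φ₁ cos φ₂ sin²(Δλ/2) = 0.602061
c = 2·arcsin(√a) = 1.776363 rad = 101.7781°
d = R·c = 6371 × 1.776363 = 11317.2 km

11317 km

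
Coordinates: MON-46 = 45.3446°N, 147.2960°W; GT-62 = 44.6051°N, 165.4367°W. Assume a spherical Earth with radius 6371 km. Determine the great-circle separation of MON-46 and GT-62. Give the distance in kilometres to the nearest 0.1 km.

Δφ = -0.7395°,  Δλ = -18.1407°
a = sin²(Δφ/2) + cos φ₁ cos φ₂ sin²(Δλ/2) = 0.012478
c = 2·arcsin(√a) = 0.223876 rad = 12.8271°
d = R·c = 6371 × 0.223876 = 1426.3 km

1426.3 km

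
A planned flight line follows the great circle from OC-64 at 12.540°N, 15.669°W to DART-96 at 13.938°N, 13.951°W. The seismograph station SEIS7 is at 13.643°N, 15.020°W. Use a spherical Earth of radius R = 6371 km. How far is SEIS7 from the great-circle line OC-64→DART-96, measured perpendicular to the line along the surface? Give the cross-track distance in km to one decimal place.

δ₁₃ = central angle OC-64→SEIS7 = 0.022188 rad  (haversine)
θ₁₃ = bearing OC-64→SEIS7 = 29.744°,  θ₁₂ = bearing OC-64→DART-96 = 49.912°
dₓₜ = R·arcsin(sin δ₁₃ · sin(θ₁₃ − θ₁₂)) = 6371·arcsin(0.02219·sin(-20.168°)) = -48.734 km
|dₓₜ| = 48.734 km

48.7 km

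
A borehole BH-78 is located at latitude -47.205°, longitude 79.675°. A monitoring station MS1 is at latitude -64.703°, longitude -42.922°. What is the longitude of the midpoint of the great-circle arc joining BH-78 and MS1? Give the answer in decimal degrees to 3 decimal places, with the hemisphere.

Bx = cos φ₂ cos Δλ = -0.230204,  By = cos φ₂ sin Δλ = -0.360001
φₘ = atan2(sin φ₁ + sin φ₂, √((cos φ₁ + Bx)² + By²)) = -70.63601°
λₘ = λ₁ + atan2(By, cos φ₁ + Bx) = 40.96375°

40.964°E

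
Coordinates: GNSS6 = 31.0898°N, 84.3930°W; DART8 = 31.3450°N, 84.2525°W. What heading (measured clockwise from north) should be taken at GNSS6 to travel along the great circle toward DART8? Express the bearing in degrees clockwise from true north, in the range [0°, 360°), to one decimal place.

25.2°

Δλ = 0.1405°
y = sin Δλ · cos φ₂ = 0.002094
x = cos φ₁ sin φ₂ − sin φ₁ cos φ₂ cos Δλ = 0.004455
θ = atan2(y, x) = 25.1762° → 25.1762° (mod 360°)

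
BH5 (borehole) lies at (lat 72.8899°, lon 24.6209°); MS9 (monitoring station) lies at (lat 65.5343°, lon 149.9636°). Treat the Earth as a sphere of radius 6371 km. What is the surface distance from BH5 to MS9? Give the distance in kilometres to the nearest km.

Δφ = -7.3556°,  Δλ = 125.3427°
a = sin²(Δφ/2) + cos φ₁ cos φ₂ sin²(Δλ/2) = 0.100280
c = 2·arcsin(√a) = 0.644433 rad = 36.9233°
d = R·c = 6371 × 0.644433 = 4105.7 km

4106 km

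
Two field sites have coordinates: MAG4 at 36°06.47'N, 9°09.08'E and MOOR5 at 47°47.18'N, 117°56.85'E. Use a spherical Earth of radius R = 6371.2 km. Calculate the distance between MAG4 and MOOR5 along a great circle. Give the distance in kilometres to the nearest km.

MAG4: φ = +36.10783°, λ = +9.15133°
MOOR5: φ = +47.78633°, λ = +117.94750°
Δφ = 11.6785°,  Δλ = 108.7962°
a = sin²(Δφ/2) + cos φ₁ cos φ₂ sin²(Δλ/2) = 0.369218
c = 2·arcsin(√a) = 1.306153 rad = 74.8371°
d = R·c = 6371.2 × 1.306153 = 8321.8 km

8322 km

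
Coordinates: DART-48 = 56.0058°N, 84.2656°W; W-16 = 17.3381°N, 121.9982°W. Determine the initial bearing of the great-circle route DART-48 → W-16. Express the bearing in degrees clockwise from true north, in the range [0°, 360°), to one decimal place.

Δλ = -37.7326°
y = sin Δλ · cos φ₂ = -0.584171
x = cos φ₁ sin φ₂ − sin φ₁ cos φ₂ cos Δλ = -0.459297
θ = atan2(y, x) = -128.1757° → 231.8243° (mod 360°)

231.8°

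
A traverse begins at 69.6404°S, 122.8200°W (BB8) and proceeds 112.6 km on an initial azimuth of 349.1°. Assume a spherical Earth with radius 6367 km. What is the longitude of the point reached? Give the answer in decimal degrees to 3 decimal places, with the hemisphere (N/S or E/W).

δ = d/R = 112.6/6367 = 0.017685 rad
φ₂ = arcsin(sin φ₁ cos δ + cos φ₁ sin δ cos θ)
   = arcsin(-0.93753·0.99984 + 0.34791·0.01768·0.98196) = -68.64459°
λ₂ = λ₁ + atan2(sin θ sin δ cos φ₁, cos δ − sin φ₁ sin φ₂) = -123.34615°

123.346°W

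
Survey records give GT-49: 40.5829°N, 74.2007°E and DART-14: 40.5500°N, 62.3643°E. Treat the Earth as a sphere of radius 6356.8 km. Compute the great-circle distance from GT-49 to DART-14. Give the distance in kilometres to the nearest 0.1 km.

996.8 km

Δφ = -0.0329°,  Δλ = -11.8364°
a = sin²(Δφ/2) + cos φ₁ cos φ₂ sin²(Δλ/2) = 0.006135
c = 2·arcsin(√a) = 0.156815 rad = 8.9848°
d = R·c = 6356.8 × 0.156815 = 996.8 km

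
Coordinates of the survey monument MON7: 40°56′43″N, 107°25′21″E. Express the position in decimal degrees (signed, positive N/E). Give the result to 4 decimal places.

+40.9453°, +107.4225°

lat: 40.9453° N → +40.9453°
lon: 107.4225° E → +107.4225°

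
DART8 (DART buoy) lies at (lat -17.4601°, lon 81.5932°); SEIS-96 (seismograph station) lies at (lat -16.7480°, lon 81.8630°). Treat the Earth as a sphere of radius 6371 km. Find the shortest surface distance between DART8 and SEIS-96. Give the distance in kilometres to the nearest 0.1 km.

Δφ = 0.7121°,  Δλ = 0.2698°
a = sin²(Δφ/2) + cos φ₁ cos φ₂ sin²(Δλ/2) = 0.000044
c = 2·arcsin(√a) = 0.013218 rad = 0.7574°
d = R·c = 6371 × 0.013218 = 84.2 km

84.2 km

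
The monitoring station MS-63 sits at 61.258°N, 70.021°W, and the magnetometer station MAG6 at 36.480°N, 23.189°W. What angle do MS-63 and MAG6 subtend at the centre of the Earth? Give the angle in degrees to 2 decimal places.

38.20°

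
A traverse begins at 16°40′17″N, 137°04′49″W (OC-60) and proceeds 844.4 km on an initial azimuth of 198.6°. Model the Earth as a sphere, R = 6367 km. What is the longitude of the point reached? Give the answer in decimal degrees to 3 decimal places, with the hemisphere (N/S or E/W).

139.531°W

OC-60: φ = +16.67139°, λ = -137.08028°
δ = d/R = 844.4/6367 = 0.132621 rad
φ₂ = arcsin(sin φ₁ cos δ + cos φ₁ sin δ cos θ)
   = arcsin(0.28688·0.99122 + 0.95797·0.13223·-0.94777) = 9.45685°
λ₂ = λ₁ + atan2(sin θ sin δ cos φ₁, cos δ − sin φ₁ sin φ₂) = -139.53088°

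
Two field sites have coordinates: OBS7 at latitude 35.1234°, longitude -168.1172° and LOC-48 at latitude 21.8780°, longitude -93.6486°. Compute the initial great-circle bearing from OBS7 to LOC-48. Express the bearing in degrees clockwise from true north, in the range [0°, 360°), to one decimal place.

Δλ = 74.4686°
y = sin Δλ · cos φ₂ = 0.894093
x = cos φ₁ sin φ₂ − sin φ₁ cos φ₂ cos Δλ = 0.161819
θ = atan2(y, x) = 79.7412° → 79.7412° (mod 360°)

79.7°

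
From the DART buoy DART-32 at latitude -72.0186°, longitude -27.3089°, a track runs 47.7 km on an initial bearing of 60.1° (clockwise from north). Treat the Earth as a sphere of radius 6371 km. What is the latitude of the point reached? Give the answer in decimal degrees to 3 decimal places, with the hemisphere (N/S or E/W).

δ = d/R = 47.7/6371 = 0.007487 rad
φ₂ = arcsin(sin φ₁ cos δ + cos φ₁ sin δ cos θ)
   = arcsin(-0.95116·0.99997 + 0.30871·0.00749·0.49849) = -71.80109°
λ₂ = λ₁ + atan2(sin θ sin δ cos φ₁, cos δ − sin φ₁ sin φ₂) = -26.11812°

71.801°S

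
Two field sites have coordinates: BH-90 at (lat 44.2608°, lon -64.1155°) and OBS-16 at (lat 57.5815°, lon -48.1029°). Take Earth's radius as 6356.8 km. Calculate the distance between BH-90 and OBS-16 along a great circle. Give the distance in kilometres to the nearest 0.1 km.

1844.5 km

Δφ = 13.3207°,  Δλ = 16.0126°
a = sin²(Δφ/2) + cos φ₁ cos φ₂ sin²(Δλ/2) = 0.020900
c = 2·arcsin(√a) = 0.290156 rad = 16.6247°
d = R·c = 6356.8 × 0.290156 = 1844.5 km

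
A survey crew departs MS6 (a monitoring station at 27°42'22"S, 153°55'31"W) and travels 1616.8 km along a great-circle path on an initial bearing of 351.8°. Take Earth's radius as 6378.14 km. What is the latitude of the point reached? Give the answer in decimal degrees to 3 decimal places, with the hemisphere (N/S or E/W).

13.316°S

MS6: φ = -27.70611°, λ = -153.92528°
δ = d/R = 1616.8/6378.14 = 0.253491 rad
φ₂ = arcsin(sin φ₁ cos δ + cos φ₁ sin δ cos θ)
   = arcsin(-0.46494·0.96804 + 0.88534·0.25078·0.98978) = -13.31577°
λ₂ = λ₁ + atan2(sin θ sin δ cos φ₁, cos δ − sin φ₁ sin φ₂) = -156.03179°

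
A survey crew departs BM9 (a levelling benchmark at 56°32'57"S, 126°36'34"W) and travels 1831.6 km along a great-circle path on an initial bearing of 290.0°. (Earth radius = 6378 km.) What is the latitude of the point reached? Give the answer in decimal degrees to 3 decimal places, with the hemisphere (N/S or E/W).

BM9: φ = -56.54917°, λ = -126.60944°
δ = d/R = 1831.6/6378 = 0.287175 rad
φ₂ = arcsin(sin φ₁ cos δ + cos φ₁ sin δ cos θ)
   = arcsin(-0.83436·0.95905 + 0.55122·0.28324·0.34202) = -48.31315°
λ₂ = λ₁ + atan2(sin θ sin δ cos φ₁, cos δ − sin φ₁ sin φ₂) = -150.20064°

48.313°S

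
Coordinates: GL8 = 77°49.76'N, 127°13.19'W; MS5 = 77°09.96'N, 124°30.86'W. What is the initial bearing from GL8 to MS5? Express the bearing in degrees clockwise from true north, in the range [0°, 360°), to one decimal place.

GL8: φ = +77.82933°, λ = -127.21983°
MS5: φ = +77.16600°, λ = -124.51433°
Δλ = 2.7055°
y = sin Δλ · cos φ₂ = 0.010485
x = cos φ₁ sin φ₂ − sin φ₁ cos φ₂ cos Δλ = -0.011335
θ = atan2(y, x) = 137.2312° → 137.2312° (mod 360°)

137.2°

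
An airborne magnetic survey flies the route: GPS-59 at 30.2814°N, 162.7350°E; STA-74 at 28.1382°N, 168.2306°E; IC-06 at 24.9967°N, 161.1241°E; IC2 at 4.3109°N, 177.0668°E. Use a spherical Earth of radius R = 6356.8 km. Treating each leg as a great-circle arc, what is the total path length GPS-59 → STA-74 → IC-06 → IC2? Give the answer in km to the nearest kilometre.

4225 km

GPS-59→STA-74: c = 0.091680 rad, d = 582.79 km
STA-74→IC-06: c = 0.123711 rad, d = 786.40 km
IC-06→IC2: c = 0.449257 rad, d = 2855.84 km
Total = 582.79 + 786.40 + 2855.84 = 4225.04 km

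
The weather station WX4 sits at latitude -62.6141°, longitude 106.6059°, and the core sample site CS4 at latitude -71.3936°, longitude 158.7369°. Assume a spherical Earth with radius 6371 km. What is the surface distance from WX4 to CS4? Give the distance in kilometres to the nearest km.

2370 km

Δφ = -8.7795°,  Δλ = 52.1310°
a = sin²(Δφ/2) + cos φ₁ cos φ₂ sin²(Δλ/2) = 0.034194
c = 2·arcsin(√a) = 0.371975 rad = 21.3126°
d = R·c = 6371 × 0.371975 = 2369.9 km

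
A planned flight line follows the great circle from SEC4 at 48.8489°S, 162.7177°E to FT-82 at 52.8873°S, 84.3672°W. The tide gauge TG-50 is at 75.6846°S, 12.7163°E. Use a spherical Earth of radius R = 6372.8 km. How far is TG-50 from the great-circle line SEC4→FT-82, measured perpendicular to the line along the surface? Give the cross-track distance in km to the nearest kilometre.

4045 km

δ₁₃ = central angle SEC4→TG-50 = 0.941365 rad  (haversine)
θ₁₃ = bearing SEC4→TG-50 = 188.797°,  θ₁₂ = bearing SEC4→FT-82 = 141.618°
dₓₜ = R·arcsin(sin δ₁₃ · sin(θ₁₃ − θ₁₂)) = 6372.8·arcsin(0.80836·sin(47.179°)) = 4044.650 km
|dₓₜ| = 4044.650 km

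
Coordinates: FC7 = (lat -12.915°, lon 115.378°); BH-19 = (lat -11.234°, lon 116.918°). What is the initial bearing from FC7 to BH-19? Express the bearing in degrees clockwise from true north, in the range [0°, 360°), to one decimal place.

Δλ = 1.5400°
y = sin Δλ · cos φ₂ = 0.026360
x = cos φ₁ sin φ₂ − sin φ₁ cos φ₂ cos Δλ = 0.029256
θ = atan2(y, x) = 42.0195° → 42.0195° (mod 360°)

42.0°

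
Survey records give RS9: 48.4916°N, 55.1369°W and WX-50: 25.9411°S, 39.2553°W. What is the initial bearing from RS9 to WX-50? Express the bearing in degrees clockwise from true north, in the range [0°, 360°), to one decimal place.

Δλ = 15.8816°
y = sin Δλ · cos φ₂ = 0.246078
x = cos φ₁ sin φ₂ − sin φ₁ cos φ₂ cos Δλ = -0.937611
θ = atan2(y, x) = 165.2942° → 165.2942° (mod 360°)

165.3°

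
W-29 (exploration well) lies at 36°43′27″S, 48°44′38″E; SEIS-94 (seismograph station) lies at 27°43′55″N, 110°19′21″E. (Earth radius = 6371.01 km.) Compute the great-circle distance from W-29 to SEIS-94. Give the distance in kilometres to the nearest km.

W-29: φ = -36.72417°, λ = +48.74389°
SEIS-94: φ = +27.73194°, λ = +110.32250°
Δφ = 64.4561°,  Δλ = 61.5786°
a = sin²(Δφ/2) + cos φ₁ cos φ₂ sin²(Δλ/2) = 0.470293
c = 2·arcsin(√a) = 1.511348 rad = 86.5938°
d = R·c = 6371.01 × 1.511348 = 9628.8 km

9629 km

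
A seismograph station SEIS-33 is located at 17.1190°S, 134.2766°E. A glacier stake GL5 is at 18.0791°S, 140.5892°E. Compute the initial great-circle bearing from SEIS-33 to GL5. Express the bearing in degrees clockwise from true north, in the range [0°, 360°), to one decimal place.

Δλ = 6.3126°
y = sin Δλ · cos φ₂ = 0.104524
x = cos φ₁ sin φ₂ − sin φ₁ cos φ₂ cos Δλ = -0.018453
θ = atan2(y, x) = 100.0118° → 100.0118° (mod 360°)

100.0°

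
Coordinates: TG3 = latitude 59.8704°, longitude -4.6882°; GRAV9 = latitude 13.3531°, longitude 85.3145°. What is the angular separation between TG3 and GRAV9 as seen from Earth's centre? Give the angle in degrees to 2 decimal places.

Δφ = -46.5173°,  Δλ = 90.0027°
a = sin²(Δφ/2) + cos φ₁ cos φ₂ sin²(Δλ/2) = 0.400137
c = 2·arcsin(√a) = 1.369719 rad = 78.4791°

78.48°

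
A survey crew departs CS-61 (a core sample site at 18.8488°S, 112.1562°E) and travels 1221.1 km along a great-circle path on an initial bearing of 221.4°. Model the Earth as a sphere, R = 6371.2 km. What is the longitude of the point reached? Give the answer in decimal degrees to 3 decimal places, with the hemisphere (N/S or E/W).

δ = d/R = 1221.1/6371.2 = 0.191659 rad
φ₂ = arcsin(sin φ₁ cos δ + cos φ₁ sin δ cos θ)
   = arcsin(-0.32307·0.98169 + 0.94637·0.19049·-0.75011) = -26.89655°
λ₂ = λ₁ + atan2(sin θ sin δ cos φ₁, cos δ − sin φ₁ sin φ₂) = 104.03590°

104.036°E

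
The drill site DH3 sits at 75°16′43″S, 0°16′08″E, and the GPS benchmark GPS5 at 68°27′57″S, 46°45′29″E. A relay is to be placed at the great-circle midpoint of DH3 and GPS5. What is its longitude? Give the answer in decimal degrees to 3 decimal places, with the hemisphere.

27.979°E

DH3: φ = -75.27861°, λ = +0.26889°
GPS5: φ = -68.46583°, λ = +46.75806°
Bx = cos φ₂ cos Δλ = 0.252715,  By = cos φ₂ sin Δλ = 0.266205
φₘ = atan2(sin φ₁ + sin φ₂, √((cos φ₁ + Bx)² + By²)) = -73.20994°
λₘ = λ₁ + atan2(By, cos φ₁ + Bx) = 27.97876°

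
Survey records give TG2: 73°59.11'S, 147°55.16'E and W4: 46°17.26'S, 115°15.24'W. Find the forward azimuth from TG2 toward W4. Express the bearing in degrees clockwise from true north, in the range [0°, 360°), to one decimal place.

TG2: φ = -73.98517°, λ = +147.91933°
W4: φ = -46.28767°, λ = -115.25400°
Δλ = 96.8267°
y = sin Δλ · cos φ₂ = 0.686139
x = cos φ₁ sin φ₂ − sin φ₁ cos φ₂ cos Δλ = -0.278369
θ = atan2(y, x) = 112.0826° → 112.0826° (mod 360°)

112.1°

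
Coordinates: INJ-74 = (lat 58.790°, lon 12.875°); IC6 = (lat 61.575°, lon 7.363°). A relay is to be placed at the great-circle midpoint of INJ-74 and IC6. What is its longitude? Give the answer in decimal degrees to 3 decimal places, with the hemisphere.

Bx = cos φ₂ cos Δλ = 0.473807,  By = cos φ₂ sin Δλ = -0.045723
φₘ = atan2(sin φ₁ + sin φ₂, √((cos φ₁ + Bx)² + By²)) = 60.21105°
λₘ = λ₁ + atan2(By, cos φ₁ + Bx) = 10.23599°

10.236°E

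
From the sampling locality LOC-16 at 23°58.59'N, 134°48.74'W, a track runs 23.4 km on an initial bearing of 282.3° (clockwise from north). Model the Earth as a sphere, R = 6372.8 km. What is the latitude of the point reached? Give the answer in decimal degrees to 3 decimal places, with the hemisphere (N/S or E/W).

LOC-16: φ = +23.97650°, λ = -134.81233°
δ = d/R = 23.4/6372.8 = 0.003672 rad
φ₂ = arcsin(sin φ₁ cos δ + cos φ₁ sin δ cos θ)
   = arcsin(0.40636·0.99999 + 0.91371·0.00367·0.21303) = 24.02115°
λ₂ = λ₁ + atan2(sin θ sin δ cos φ₁, cos δ − sin φ₁ sin φ₂) = -135.03738°

24.021°N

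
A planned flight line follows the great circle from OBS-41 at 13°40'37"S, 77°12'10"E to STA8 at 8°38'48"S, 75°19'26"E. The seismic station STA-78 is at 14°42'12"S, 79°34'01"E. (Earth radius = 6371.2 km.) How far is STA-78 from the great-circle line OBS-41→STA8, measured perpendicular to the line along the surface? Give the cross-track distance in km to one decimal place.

198.4 km

OBS-41: φ = -13.67694°, λ = +77.20278°
STA8: φ = -8.64667°, λ = +75.32389°
STA-78: φ = -14.70333°, λ = +79.56694°
δ₁₃ = central angle OBS-41→STA-78 = 0.043831 rad  (haversine)
θ₁₃ = bearing OBS-41→STA-78 = 114.410°,  θ₁₂ = bearing OBS-41→STA8 = 339.685°
dₓₜ = R·arcsin(sin δ₁₃ · sin(θ₁₃ − θ₁₂)) = 6371.2·arcsin(0.04382·sin(-225.275°)) = 198.377 km
|dₓₜ| = 198.377 km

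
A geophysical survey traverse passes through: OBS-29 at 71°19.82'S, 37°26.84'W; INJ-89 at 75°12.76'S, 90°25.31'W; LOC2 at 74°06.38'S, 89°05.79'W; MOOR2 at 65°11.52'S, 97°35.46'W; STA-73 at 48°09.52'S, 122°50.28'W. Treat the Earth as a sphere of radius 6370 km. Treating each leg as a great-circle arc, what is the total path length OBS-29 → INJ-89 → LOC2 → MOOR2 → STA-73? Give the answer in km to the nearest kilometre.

5264 km

OBS-29: φ = -71.33033°, λ = -37.44733°
INJ-89: φ = -75.21267°, λ = -90.42183°
LOC2: φ = -74.10633°, λ = -89.09650°
MOOR2: φ = -65.19200°, λ = -97.59100°
STA-73: φ = -48.15867°, λ = -122.83800°
OBS-29→INJ-89: c = 0.264584 rad, d = 1685.40 km
INJ-89→LOC2: c = 0.020254 rad, d = 129.02 km
LOC2→MOOR2: c = 0.163518 rad, d = 1041.61 km
MOOR2→STA-73: c = 0.378016 rad, d = 2407.96 km
Total = 1685.40 + 129.02 + 1041.61 + 2407.96 = 5263.99 km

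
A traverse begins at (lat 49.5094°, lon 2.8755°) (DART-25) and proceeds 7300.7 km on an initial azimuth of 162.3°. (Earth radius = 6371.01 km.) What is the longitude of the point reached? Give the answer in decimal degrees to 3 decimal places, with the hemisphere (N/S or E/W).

δ = d/R = 7300.7/6371.01 = 1.145925 rad
φ₂ = arcsin(sin φ₁ cos δ + cos φ₁ sin δ cos θ)
   = arcsin(0.76051·0.41220 + 0.64932·0.91109·-0.95266) = -14.48355°
λ₂ = λ₁ + atan2(sin θ sin δ cos φ₁, cos δ − sin φ₁ sin φ₂) = 19.49977°

19.500°E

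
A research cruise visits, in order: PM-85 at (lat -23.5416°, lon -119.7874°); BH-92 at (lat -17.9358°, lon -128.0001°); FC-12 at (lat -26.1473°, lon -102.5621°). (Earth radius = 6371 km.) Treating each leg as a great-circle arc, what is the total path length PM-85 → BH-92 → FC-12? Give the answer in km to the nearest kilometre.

3827 km

PM-85→BH-92: c = 0.165885 rad, d = 1056.85 km
BH-92→FC-12: c = 0.434813 rad, d = 2770.19 km
Total = 1056.85 + 2770.19 = 3827.05 km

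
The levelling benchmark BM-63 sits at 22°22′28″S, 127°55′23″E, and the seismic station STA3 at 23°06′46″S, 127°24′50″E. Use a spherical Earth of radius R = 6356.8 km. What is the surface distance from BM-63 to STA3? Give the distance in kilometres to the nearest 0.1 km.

97.1 km

BM-63: φ = -22.37444°, λ = +127.92306°
STA3: φ = -23.11278°, λ = +127.41389°
Δφ = -0.7383°,  Δλ = -0.5092°
a = sin²(Δφ/2) + cos φ₁ cos φ₂ sin²(Δλ/2) = 0.000058
c = 2·arcsin(√a) = 0.015272 rad = 0.8750°
d = R·c = 6356.8 × 0.015272 = 97.1 km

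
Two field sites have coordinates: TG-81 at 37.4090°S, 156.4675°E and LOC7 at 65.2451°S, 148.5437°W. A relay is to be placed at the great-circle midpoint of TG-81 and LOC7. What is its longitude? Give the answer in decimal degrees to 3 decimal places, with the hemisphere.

Bx = cos φ₂ cos Δλ = 0.240245,  By = cos φ₂ sin Δλ = 0.342963
φₘ = atan2(sin φ₁ + sin φ₂, √((cos φ₁ + Bx)² + By²)) = -54.27870°
λₘ = λ₁ + atan2(By, cos φ₁ + Bx) = 174.80809°

174.808°E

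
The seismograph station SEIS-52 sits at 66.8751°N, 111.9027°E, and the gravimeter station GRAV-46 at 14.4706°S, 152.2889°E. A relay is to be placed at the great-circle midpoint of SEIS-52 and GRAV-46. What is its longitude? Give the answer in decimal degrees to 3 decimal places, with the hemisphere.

140.936°E

Bx = cos φ₂ cos Δλ = 0.737530,  By = cos φ₂ sin Δλ = 0.627381
φₘ = atan2(sin φ₁ + sin φ₂, √((cos φ₁ + Bx)² + By²)) = 27.38910°
λₘ = λ₁ + atan2(By, cos φ₁ + Bx) = 140.93619°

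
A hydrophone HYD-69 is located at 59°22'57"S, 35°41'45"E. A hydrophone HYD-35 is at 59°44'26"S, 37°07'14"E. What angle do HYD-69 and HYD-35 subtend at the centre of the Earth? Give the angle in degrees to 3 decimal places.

HYD-69: φ = -59.38250°, λ = +35.69583°
HYD-35: φ = -59.74056°, λ = +37.12056°
Δφ = -0.3581°,  Δλ = 1.4247°
a = sin²(Δφ/2) + cos φ₁ cos φ₂ sin²(Δλ/2) = 0.000049
c = 2·arcsin(√a) = 0.014062 rad = 0.8057°

0.806°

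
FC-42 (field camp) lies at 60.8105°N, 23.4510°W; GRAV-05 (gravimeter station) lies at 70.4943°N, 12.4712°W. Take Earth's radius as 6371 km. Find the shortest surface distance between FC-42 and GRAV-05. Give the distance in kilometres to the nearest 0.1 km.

1184.4 km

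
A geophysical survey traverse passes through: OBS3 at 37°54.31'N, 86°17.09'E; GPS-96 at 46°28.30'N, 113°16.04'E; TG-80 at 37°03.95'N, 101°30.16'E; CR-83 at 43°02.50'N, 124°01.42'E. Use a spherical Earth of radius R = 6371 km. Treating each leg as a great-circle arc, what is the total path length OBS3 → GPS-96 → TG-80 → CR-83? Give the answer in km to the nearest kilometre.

OBS3: φ = +37.90517°, λ = +86.28483°
GPS-96: φ = +46.47167°, λ = +113.26733°
TG-80: φ = +37.06583°, λ = +101.50267°
CR-83: φ = +43.04167°, λ = +124.02367°
OBS3→GPS-96: c = 0.377225 rad, d = 2403.30 km
GPS-96→TG-80: c = 0.224025 rad, d = 1427.26 km
TG-80→CR-83: c = 0.317266 rad, d = 2021.30 km
Total = 2403.30 + 1427.26 + 2021.30 = 5851.86 km

5852 km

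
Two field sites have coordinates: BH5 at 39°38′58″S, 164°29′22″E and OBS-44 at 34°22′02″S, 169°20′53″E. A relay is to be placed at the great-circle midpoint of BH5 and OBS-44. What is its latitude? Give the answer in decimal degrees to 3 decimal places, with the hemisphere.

BH5: φ = -39.64944°, λ = +164.48944°
OBS-44: φ = -34.36722°, λ = +169.34806°
Bx = cos φ₂ cos Δλ = 0.822471,  By = cos φ₂ sin Δλ = 0.069912
φₘ = atan2(sin φ₁ + sin φ₂, √((cos φ₁ + Bx)² + By²)) = -37.03307°
λₘ = λ₁ + atan2(By, cos φ₁ + Bx) = 167.00327°

37.033°S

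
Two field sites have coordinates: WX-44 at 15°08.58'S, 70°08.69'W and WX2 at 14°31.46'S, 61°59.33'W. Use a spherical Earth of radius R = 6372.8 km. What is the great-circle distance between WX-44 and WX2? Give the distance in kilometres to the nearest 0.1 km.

WX-44: φ = -15.14300°, λ = -70.14483°
WX2: φ = -14.52433°, λ = -61.98883°
Δφ = 0.6187°,  Δλ = 8.1560°
a = sin²(Δφ/2) + cos φ₁ cos φ₂ sin²(Δλ/2) = 0.004755
c = 2·arcsin(√a) = 0.138020 rad = 7.9079°
d = R·c = 6372.8 × 0.138020 = 879.6 km

879.6 km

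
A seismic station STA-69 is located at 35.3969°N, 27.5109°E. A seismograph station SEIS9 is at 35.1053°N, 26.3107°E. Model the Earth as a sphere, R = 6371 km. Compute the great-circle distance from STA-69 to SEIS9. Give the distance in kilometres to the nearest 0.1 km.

113.7 km

Δφ = -0.2916°,  Δλ = -1.2002°
a = sin²(Δφ/2) + cos φ₁ cos φ₂ sin²(Δλ/2) = 0.000080
c = 2·arcsin(√a) = 0.017847 rad = 1.0226°
d = R·c = 6371 × 0.017847 = 113.7 km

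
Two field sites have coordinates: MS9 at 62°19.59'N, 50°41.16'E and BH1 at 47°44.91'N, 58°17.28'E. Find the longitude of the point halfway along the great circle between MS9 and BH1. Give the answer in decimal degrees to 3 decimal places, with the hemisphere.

MS9: φ = +62.32650°, λ = +50.68600°
BH1: φ = +47.74850°, λ = +58.28800°
Bx = cos φ₂ cos Δλ = 0.666477,  By = cos φ₂ sin Δλ = 0.088951
φₘ = atan2(sin φ₁ + sin φ₂, √((cos φ₁ + Bx)² + By²)) = 55.09475°
λₘ = λ₁ + atan2(By, cos φ₁ + Bx) = 55.18329°

55.183°E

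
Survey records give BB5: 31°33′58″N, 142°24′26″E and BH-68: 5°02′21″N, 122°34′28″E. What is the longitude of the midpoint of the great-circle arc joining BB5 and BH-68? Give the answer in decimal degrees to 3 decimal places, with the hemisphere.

131.710°E

BB5: φ = +31.56611°, λ = +142.40722°
BH-68: φ = +5.03917°, λ = +122.57444°
Bx = cos φ₂ cos Δλ = 0.937051,  By = cos φ₂ sin Δλ = -0.337965
φₘ = atan2(sin φ₁ + sin φ₂, √((cos φ₁ + Bx)² + By²)) = 18.55973°
λₘ = λ₁ + atan2(By, cos φ₁ + Bx) = 131.70991°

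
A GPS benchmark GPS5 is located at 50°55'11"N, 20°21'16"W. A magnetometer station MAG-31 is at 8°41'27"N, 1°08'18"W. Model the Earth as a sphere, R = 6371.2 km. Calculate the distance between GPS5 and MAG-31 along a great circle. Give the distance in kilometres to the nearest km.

5016 km

GPS5: φ = +50.91972°, λ = -20.35444°
MAG-31: φ = +8.69083°, λ = -1.13833°
Δφ = -42.2289°,  Δλ = 19.2161°
a = sin²(Δφ/2) + cos φ₁ cos φ₂ sin²(Δλ/2) = 0.147127
c = 2·arcsin(√a) = 0.787322 rad = 45.1102°
d = R·c = 6371.2 × 0.787322 = 5016.2 km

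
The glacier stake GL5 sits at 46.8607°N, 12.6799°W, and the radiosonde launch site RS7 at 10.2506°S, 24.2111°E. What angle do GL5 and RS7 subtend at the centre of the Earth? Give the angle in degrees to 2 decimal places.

Δφ = -57.1113°,  Δλ = 36.8910°
a = sin²(Δφ/2) + cos φ₁ cos φ₂ sin²(Δλ/2) = 0.295856
c = 2·arcsin(√a) = 1.150218 rad = 65.9027°

65.90°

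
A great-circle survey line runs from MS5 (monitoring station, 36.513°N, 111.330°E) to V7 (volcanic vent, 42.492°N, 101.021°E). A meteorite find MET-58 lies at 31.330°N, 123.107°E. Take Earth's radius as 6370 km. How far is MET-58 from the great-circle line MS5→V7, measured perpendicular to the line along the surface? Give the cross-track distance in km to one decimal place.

328.1 km

δ₁₃ = central angle MS5→MET-58 = 0.192864 rad  (haversine)
θ₁₃ = bearing MS5→MET-58 = 114.551°,  θ₁₂ = bearing MS5→V7 = 310.132°
dₓₜ = R·arcsin(sin δ₁₃ · sin(θ₁₃ − θ₁₂)) = 6370·arcsin(0.19167·sin(-195.582°)) = 328.108 km
|dₓₜ| = 328.108 km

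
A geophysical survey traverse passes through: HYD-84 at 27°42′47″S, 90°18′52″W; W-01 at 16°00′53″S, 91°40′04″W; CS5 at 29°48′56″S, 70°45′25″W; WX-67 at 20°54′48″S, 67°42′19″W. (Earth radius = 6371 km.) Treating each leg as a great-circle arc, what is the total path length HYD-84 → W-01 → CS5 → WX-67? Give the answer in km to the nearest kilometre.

4971 km

HYD-84: φ = -27.71306°, λ = -90.31444°
W-01: φ = -16.01472°, λ = -91.66778°
CS5: φ = -29.81556°, λ = -70.75694°
WX-67: φ = -20.91333°, λ = -67.70528°
HYD-84→W-01: c = 0.205342 rad, d = 1308.23 km
W-01→CS5: c = 0.412294 rad, d = 2626.73 km
CS5→WX-67: c = 0.162632 rad, d = 1036.13 km
Total = 1308.23 + 2626.73 + 1036.13 = 4971.09 km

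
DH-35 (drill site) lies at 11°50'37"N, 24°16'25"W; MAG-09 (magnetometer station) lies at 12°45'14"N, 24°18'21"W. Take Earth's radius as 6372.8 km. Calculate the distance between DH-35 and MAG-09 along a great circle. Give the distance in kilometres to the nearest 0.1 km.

101.3 km

DH-35: φ = +11.84361°, λ = -24.27361°
MAG-09: φ = +12.75389°, λ = -24.30583°
Δφ = 0.9103°,  Δλ = -0.0322°
a = sin²(Δφ/2) + cos φ₁ cos φ₂ sin²(Δλ/2) = 0.000063
c = 2·arcsin(√a) = 0.015897 rad = 0.9108°
d = R·c = 6372.8 × 0.015897 = 101.3 km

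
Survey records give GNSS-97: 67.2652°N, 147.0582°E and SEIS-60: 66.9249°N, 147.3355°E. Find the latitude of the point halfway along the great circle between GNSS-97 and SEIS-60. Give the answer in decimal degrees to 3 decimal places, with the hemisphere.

67.095°N

Bx = cos φ₂ cos Δλ = 0.391933,  By = cos φ₂ sin Δλ = 0.001897
φₘ = atan2(sin φ₁ + sin φ₂, √((cos φ₁ + Bx)² + By²)) = 67.09511°
λₘ = λ₁ + atan2(By, cos φ₁ + Bx) = 147.19782°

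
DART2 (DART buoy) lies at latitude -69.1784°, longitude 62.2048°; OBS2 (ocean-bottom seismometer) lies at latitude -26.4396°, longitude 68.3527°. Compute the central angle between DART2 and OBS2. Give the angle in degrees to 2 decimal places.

42.89°

Δφ = 42.7388°,  Δλ = 6.1479°
a = sin²(Δφ/2) + cos φ₁ cos φ₂ sin²(Δλ/2) = 0.133688
c = 2·arcsin(√a) = 0.748626 rad = 42.8931°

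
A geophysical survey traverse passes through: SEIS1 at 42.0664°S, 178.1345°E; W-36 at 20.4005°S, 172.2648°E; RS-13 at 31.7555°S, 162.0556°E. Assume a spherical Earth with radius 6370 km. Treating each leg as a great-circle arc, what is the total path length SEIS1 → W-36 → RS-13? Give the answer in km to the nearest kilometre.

4092 km

SEIS1→W-36: c = 0.387903 rad, d = 2470.94 km
W-36→RS-13: c = 0.254426 rad, d = 1620.70 km
Total = 2470.94 + 1620.70 = 4091.64 km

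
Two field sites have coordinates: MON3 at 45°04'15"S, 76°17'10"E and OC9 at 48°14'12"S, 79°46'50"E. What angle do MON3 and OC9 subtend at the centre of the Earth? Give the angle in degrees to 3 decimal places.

MON3: φ = -45.07083°, λ = +76.28611°
OC9: φ = -48.23667°, λ = +79.78056°
Δφ = -3.1658°,  Δλ = 3.4944°
a = sin²(Δφ/2) + cos φ₁ cos φ₂ sin²(Δλ/2) = 0.001200
c = 2·arcsin(√a) = 0.069306 rad = 3.9710°

3.971°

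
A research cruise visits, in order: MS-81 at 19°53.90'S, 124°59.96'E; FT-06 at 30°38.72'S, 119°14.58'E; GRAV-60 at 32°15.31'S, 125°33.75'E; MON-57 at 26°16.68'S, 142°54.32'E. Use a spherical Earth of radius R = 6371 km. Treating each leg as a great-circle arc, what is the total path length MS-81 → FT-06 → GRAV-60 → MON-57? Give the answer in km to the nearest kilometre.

3759 km

MS-81: φ = -19.89833°, λ = +124.99933°
FT-06: φ = -30.64533°, λ = +119.24300°
GRAV-60: φ = -32.25517°, λ = +125.56250°
MON-57: φ = -26.27800°, λ = +142.90533°
MS-81→FT-06: c = 0.208315 rad, d = 1327.17 km
FT-06→GRAV-60: c = 0.098180 rad, d = 625.50 km
GRAV-60→MON-57: c = 0.283471 rad, d = 1805.99 km
Total = 1327.17 + 625.50 + 1805.99 = 3758.67 km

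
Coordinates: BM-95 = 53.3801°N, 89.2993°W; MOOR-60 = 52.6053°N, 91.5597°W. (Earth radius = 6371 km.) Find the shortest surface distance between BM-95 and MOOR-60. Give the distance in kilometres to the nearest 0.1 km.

Δφ = -0.7748°,  Δλ = -2.2604°
a = sin²(Δφ/2) + cos φ₁ cos φ₂ sin²(Δλ/2) = 0.000187
c = 2·arcsin(√a) = 0.027325 rad = 1.5656°
d = R·c = 6371 × 0.027325 = 174.1 km

174.1 km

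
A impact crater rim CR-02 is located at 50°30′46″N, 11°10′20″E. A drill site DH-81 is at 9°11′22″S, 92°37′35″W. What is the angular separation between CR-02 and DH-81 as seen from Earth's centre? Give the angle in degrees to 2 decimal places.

105.84°

CR-02: φ = +50.51278°, λ = +11.17222°
DH-81: φ = -9.18944°, λ = -92.62639°
Δφ = -59.7022°,  Δλ = -103.7986°
a = sin²(Δφ/2) + cos φ₁ cos φ₂ sin²(Δλ/2) = 0.636487
c = 2·arcsin(√a) = 1.847279 rad = 105.8413°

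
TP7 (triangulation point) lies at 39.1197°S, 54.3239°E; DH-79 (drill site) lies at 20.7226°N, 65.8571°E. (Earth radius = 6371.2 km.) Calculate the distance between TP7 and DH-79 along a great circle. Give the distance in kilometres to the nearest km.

Δφ = 59.8423°,  Δλ = 11.5332°
a = sin²(Δφ/2) + cos φ₁ cos φ₂ sin²(Δλ/2) = 0.256135
c = 2·arcsin(√a) = 1.061308 rad = 60.8085°
d = R·c = 6371.2 × 1.061308 = 6761.8 km

6762 km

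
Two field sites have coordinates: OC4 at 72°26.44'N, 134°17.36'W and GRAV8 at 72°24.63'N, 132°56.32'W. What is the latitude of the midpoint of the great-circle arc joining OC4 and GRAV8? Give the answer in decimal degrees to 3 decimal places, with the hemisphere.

72.427°N

OC4: φ = +72.44067°, λ = -134.28933°
GRAV8: φ = +72.41050°, λ = -132.93867°
Bx = cos φ₂ cos Δλ = 0.302111,  By = cos φ₂ sin Δλ = 0.007123
φₘ = atan2(sin φ₁ + sin φ₂, √((cos φ₁ + Bx)² + By²)) = 72.42673°
λₘ = λ₁ + atan2(By, cos φ₁ + Bx) = -133.61344°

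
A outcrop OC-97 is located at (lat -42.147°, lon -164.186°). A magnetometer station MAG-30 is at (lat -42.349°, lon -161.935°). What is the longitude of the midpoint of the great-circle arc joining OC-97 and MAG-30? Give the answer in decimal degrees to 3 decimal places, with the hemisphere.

Bx = cos φ₂ cos Δλ = 0.738485,  By = cos φ₂ sin Δλ = 0.029028
φₘ = atan2(sin φ₁ + sin φ₂, √((cos φ₁ + Bx)² + By²)) = -42.25350°
λₘ = λ₁ + atan2(By, cos φ₁ + Bx) = -163.06230°

163.062°W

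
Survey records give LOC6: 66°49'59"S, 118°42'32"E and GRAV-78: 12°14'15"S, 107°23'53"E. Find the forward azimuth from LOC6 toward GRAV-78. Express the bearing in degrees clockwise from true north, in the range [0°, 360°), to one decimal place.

LOC6: φ = -66.83306°, λ = +118.70889°
GRAV-78: φ = -12.23750°, λ = +107.39806°
Δλ = -11.3108°
y = sin Δλ · cos φ₂ = -0.191675
x = cos φ₁ sin φ₂ − sin φ₁ cos φ₂ cos Δλ = 0.797632
θ = atan2(y, x) = -13.5122° → 346.4878° (mod 360°)

346.5°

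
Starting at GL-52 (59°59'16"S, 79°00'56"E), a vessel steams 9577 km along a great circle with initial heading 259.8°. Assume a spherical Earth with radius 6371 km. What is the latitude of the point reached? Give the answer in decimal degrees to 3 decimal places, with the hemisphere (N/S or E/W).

GL-52: φ = -59.98778°, λ = +79.01556°
δ = d/R = 9577/6371 = 1.503218 rad
φ₂ = arcsin(sin φ₁ cos δ + cos φ₁ sin δ cos θ)
   = arcsin(-0.86592·0.06753 + 0.50018·0.99772·-0.17708) = -8.44419°
λ₂ = λ₁ + atan2(sin θ sin δ cos φ₁, cos δ − sin φ₁ sin φ₂) = -17.90664°

8.444°S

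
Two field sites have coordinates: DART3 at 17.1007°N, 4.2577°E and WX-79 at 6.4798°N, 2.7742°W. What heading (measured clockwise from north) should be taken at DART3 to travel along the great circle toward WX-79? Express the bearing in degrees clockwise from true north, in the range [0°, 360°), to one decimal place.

213.7°

Δλ = -7.0319°
y = sin Δλ · cos φ₂ = -0.121640
x = cos φ₁ sin φ₂ − sin φ₁ cos φ₂ cos Δλ = -0.182112
θ = atan2(y, x) = -146.2595° → 213.7405° (mod 360°)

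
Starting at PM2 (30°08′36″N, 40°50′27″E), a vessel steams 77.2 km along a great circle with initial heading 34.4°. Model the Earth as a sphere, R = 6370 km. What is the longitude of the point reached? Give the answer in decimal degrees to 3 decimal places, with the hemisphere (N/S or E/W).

PM2: φ = +30.14333°, λ = +40.84083°
δ = d/R = 77.2/6370 = 0.012119 rad
φ₂ = arcsin(sin φ₁ cos δ + cos φ₁ sin δ cos θ)
   = arcsin(0.50216·0.99993 + 0.86477·0.01212·0.82511) = 30.71549°
λ₂ = λ₁ + atan2(sin θ sin δ cos φ₁, cos δ − sin φ₁ sin φ₂) = 41.29715°

41.297°E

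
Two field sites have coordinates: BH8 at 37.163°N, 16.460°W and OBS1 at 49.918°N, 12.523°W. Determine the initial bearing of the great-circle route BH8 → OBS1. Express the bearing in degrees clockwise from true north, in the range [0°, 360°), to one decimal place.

11.3°

Δλ = 3.9370°
y = sin Δλ · cos φ₂ = 0.044209
x = cos φ₁ sin φ₂ − sin φ₁ cos φ₂ cos Δλ = 0.221700
θ = atan2(y, x) = 11.2773° → 11.2773° (mod 360°)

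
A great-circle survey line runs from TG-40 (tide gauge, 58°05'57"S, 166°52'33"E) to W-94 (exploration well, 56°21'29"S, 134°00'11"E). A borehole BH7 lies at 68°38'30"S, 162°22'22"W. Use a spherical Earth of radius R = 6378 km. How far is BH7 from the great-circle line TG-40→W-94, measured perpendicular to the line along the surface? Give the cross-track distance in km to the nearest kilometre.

TG-40: φ = -58.09917°, λ = +166.87583°
W-94: φ = -56.35806°, λ = +134.00306°
BH7: φ = -68.64167°, λ = -162.37278°
δ₁₃ = central angle TG-40→BH7 = 0.297548 rad  (haversine)
θ₁₃ = bearing TG-40→BH7 = 140.567°,  θ₁₂ = bearing TG-40→W-94 = 261.502°
dₓₜ = R·arcsin(sin δ₁₃ · sin(θ₁₃ − θ₁₂)) = 6378·arcsin(0.29318·sin(-120.936°)) = -1621.283 km
|dₓₜ| = 1621.283 km

1621 km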